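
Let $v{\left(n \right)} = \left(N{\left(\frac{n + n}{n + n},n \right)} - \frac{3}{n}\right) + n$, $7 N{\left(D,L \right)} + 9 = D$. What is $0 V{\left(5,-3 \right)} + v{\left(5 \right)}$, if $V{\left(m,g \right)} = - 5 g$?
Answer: $\frac{114}{35} \approx 3.2571$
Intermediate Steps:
$N{\left(D,L \right)} = - \frac{9}{7} + \frac{D}{7}$
$v{\left(n \right)} = - \frac{8}{7} + n - \frac{3}{n}$ ($v{\left(n \right)} = \left(\left(- \frac{9}{7} + \frac{\left(n + n\right) \frac{1}{n + n}}{7}\right) - \frac{3}{n}\right) + n = \left(\left(- \frac{9}{7} + \frac{2 n \frac{1}{2 n}}{7}\right) - \frac{3}{n}\right) + n = \left(\left(- \frac{9}{7} + \frac{1}{7} \cdot 1\right) - \frac{3}{n}\right) + n = \left(\left(- \frac{9}{7} + \frac{1}{7}\right) - \frac{3}{n}\right) + n = \left(- \frac{8}{7} - \frac{3}{n}\right) + n = - \frac{8}{7} + n - \frac{3}{n}$)
$0 V{\left(5,-3 \right)} + v{\left(5 \right)} = 0 \left(\left(-5\right) \left(-3\right)\right) - \left(- \frac{27}{7} + \frac{3}{5}\right) = 0 \cdot 15 - - \frac{114}{35} = 0 - - \frac{114}{35} = 0 + \frac{114}{35} = \frac{114}{35}$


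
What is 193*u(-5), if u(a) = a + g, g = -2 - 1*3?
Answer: -1930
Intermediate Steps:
g = -5 (g = -2 - 3 = -5)
u(a) = -5 + a (u(a) = a - 5 = -5 + a)
193*u(-5) = 193*(-5 - 5) = 193*(-10) = -1930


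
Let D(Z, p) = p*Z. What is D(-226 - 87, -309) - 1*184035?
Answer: -87318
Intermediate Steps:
D(Z, p) = Z*p
D(-226 - 87, -309) - 1*184035 = (-226 - 87)*(-309) - 1*184035 = -313*(-309) - 184035 = 96717 - 184035 = -87318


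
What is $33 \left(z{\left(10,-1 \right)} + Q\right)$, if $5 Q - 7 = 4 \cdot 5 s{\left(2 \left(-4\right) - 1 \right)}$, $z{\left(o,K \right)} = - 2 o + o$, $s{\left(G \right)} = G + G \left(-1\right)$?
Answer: $- \frac{1419}{5} \approx -283.8$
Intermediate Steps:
$s{\left(G \right)} = 0$ ($s{\left(G \right)} = G - G = 0$)
$z{\left(o,K \right)} = - o$
$Q = \frac{7}{5}$ ($Q = \frac{7}{5} + \frac{4 \cdot 5 \cdot 0}{5} = \frac{7}{5} + \frac{20 \cdot 0}{5} = \frac{7}{5} + \frac{1}{5} \cdot 0 = \frac{7}{5} + 0 = \frac{7}{5} \approx 1.4$)
$33 \left(z{\left(10,-1 \right)} + Q\right) = 33 \left(\left(-1\right) 10 + \frac{7}{5}\right) = 33 \left(-10 + \frac{7}{5}\right) = 33 \left(- \frac{43}{5}\right) = - \frac{1419}{5}$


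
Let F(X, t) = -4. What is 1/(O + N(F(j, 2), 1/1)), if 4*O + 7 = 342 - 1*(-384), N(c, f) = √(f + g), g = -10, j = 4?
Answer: 2876/517105 - 48*I/517105 ≈ 0.0055617 - 9.2824e-5*I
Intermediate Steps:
N(c, f) = √(-10 + f) (N(c, f) = √(f - 10) = √(-10 + f))
O = 719/4 (O = -7/4 + (342 - 1*(-384))/4 = -7/4 + (342 + 384)/4 = -7/4 + (¼)*726 = -7/4 + 363/2 = 719/4 ≈ 179.75)
1/(O + N(F(j, 2), 1/1)) = 1/(719/4 + √(-10 + 1/1)) = 1/(719/4 + √(-10 + 1)) = 1/(719/4 + √(-9)) = 1/(719/4 + 3*I) = 16*(719/4 - 3*I)/517105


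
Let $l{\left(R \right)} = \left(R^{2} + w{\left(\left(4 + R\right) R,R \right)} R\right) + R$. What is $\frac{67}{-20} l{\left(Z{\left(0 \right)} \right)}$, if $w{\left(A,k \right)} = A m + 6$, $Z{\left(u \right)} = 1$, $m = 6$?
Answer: $- \frac{1273}{10} \approx -127.3$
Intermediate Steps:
$w{\left(A,k \right)} = 6 + 6 A$ ($w{\left(A,k \right)} = A 6 + 6 = 6 A + 6 = 6 + 6 A$)
$l{\left(R \right)} = R + R^{2} + R \left(6 + 6 R \left(4 + R\right)\right)$ ($l{\left(R \right)} = \left(R^{2} + \left(6 + 6 \left(4 + R\right) R\right) R\right) + R = \left(R^{2} + \left(6 + 6 R \left(4 + R\right)\right) R\right) + R = \left(R^{2} + R \left(6 + 6 R \left(4 + R\right)\right)\right) + R = R + R^{2} + R \left(6 + 6 R \left(4 + R\right)\right)$)
$\frac{67}{-20} l{\left(Z{\left(0 \right)} \right)} = \frac{67}{-20} \cdot 1 \left(7 + 1 + 6 \cdot 1 \left(4 + 1\right)\right) = 67 \left(- \frac{1}{20}\right) 1 \left(7 + 1 + 6 \cdot 1 \cdot 5\right) = - \frac{67 \cdot 1 \left(7 + 1 + 30\right)}{20} = - \frac{67 \cdot 1 \cdot 38}{20} = \left(- \frac{67}{20}\right) 38 = - \frac{1273}{10}$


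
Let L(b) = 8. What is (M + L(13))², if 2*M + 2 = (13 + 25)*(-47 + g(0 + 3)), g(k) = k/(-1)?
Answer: 889249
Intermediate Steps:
g(k) = -k (g(k) = k*(-1) = -k)
M = -951 (M = -1 + ((13 + 25)*(-47 - (0 + 3)))/2 = -1 + (38*(-47 - 1*3))/2 = -1 + (38*(-47 - 3))/2 = -1 + (38*(-50))/2 = -1 + (½)*(-1900) = -1 - 950 = -951)
(M + L(13))² = (-951 + 8)² = (-943)² = 889249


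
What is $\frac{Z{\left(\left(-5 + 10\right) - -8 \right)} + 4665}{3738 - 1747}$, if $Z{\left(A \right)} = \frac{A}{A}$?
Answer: $\frac{4666}{1991} \approx 2.3435$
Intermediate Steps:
$Z{\left(A \right)} = 1$
$\frac{Z{\left(\left(-5 + 10\right) - -8 \right)} + 4665}{3738 - 1747} = \frac{1 + 4665}{3738 - 1747} = \frac{4666}{1991}$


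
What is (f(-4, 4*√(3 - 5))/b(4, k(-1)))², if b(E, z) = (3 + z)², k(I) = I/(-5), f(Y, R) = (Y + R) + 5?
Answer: -19375/65536 + 625*I*√2/8192 ≈ -0.29564 + 0.1079*I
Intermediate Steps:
f(Y, R) = 5 + R + Y (f(Y, R) = (R + Y) + 5 = 5 + R + Y)
k(I) = -I/5 (k(I) = I*(-⅕) = -I/5)
(f(-4, 4*√(3 - 5))/b(4, k(-1)))² = ((5 + 4*√(3 - 5) - 4)/((3 - ⅕*(-1))²))² = ((5 + 4*√(-2) - 4)/((3 + ⅕)²))² = ((5 + 4*(I*√2) - 4)/((16/5)²))² = ((5 + 4*I*√2 - 4)/(256/25))² = ((1 + 4*I*√2)*(25/256))² = (25/256 + 25*I*√2/64)²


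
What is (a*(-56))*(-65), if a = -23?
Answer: -83720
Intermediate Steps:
(a*(-56))*(-65) = -23*(-56)*(-65) = 1288*(-65) = -83720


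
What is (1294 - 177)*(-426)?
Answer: -475842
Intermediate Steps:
(1294 - 177)*(-426) = 1117*(-426) = -475842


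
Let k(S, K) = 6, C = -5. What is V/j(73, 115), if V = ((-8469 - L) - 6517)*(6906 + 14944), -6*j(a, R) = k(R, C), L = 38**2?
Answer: 358995500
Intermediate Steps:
L = 1444
j(a, R) = -1 (j(a, R) = -1/6*6 = -1)
V = -358995500 (V = ((-8469 - 1*1444) - 6517)*(6906 + 14944) = ((-8469 - 1444) - 6517)*21850 = (-9913 - 6517)*21850 = -16430*21850 = -358995500)
V/j(73, 115) = -358995500/(-1) = -358995500*(-1) = 358995500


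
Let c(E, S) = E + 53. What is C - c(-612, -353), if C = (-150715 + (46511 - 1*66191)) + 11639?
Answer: -158197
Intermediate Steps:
c(E, S) = 53 + E
C = -158756 (C = (-150715 + (46511 - 66191)) + 11639 = (-150715 - 19680) + 11639 = -170395 + 11639 = -158756)
C - c(-612, -353) = -158756 - (53 - 612) = -158756 - 1*(-559) = -158756 + 559 = -158197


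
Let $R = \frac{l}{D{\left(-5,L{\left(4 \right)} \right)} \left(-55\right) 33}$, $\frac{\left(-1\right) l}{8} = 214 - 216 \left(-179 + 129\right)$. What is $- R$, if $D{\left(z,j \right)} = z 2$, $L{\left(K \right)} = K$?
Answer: $\frac{44056}{9075} \approx 4.8547$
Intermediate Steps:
$D{\left(z,j \right)} = 2 z$
$l = -88112$ ($l = - 8 \left(214 - 216 \left(-179 + 129\right)\right) = - 8 \left(214 - -10800\right) = - 8 \left(214 + 10800\right) = \left(-8\right) 11014 = -88112$)
$R = - \frac{44056}{9075}$ ($R = - \frac{88112}{2 \left(-5\right) \left(-55\right) 33} = - \frac{88112}{\left(-10\right) \left(-55\right) 33} = - \frac{88112}{550 \cdot 33} = - \frac{88112}{18150} = \left(-88112\right) \frac{1}{18150} = - \frac{44056}{9075} \approx -4.8547$)
$- R = \left(-1\right) \left(- \frac{44056}{9075}\right) = \frac{44056}{9075}$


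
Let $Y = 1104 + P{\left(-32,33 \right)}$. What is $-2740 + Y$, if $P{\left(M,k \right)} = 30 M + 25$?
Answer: $-2571$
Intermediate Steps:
$P{\left(M,k \right)} = 25 + 30 M$
$Y = 169$ ($Y = 1104 + \left(25 + 30 \left(-32\right)\right) = 1104 + \left(25 - 960\right) = 1104 - 935 = 169$)
$-2740 + Y = -2740 + 169 = -2571$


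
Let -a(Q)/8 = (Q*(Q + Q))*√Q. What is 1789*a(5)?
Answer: -715600*√5 ≈ -1.6001e+6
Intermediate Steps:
a(Q) = -16*Q^(5/2) (a(Q) = -8*Q*(Q + Q)*√Q = -8*Q*(2*Q)*√Q = -8*2*Q²*√Q = -16*Q^(5/2))
1789*a(5) = 1789*(-400*√5) = -715600*√5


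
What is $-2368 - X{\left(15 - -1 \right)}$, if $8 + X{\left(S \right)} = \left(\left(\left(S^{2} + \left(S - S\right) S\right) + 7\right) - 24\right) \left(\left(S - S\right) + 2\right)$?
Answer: $-2838$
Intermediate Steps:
$X{\left(S \right)} = -42 + 2 S^{2}$ ($X{\left(S \right)} = -8 + \left(\left(\left(S^{2} + \left(S - S\right) S\right) + 7\right) - 24\right) \left(\left(S - S\right) + 2\right) = -8 + \left(\left(\left(S^{2} + 0 S\right) + 7\right) - 24\right) \left(0 + 2\right) = -8 + \left(\left(\left(S^{2} + 0\right) + 7\right) - 24\right) 2 = -8 + \left(\left(S^{2} + 7\right) - 24\right) 2 = -8 + \left(\left(7 + S^{2}\right) - 24\right) 2 = -8 + \left(-17 + S^{2}\right) 2 = -8 + \left(-34 + 2 S^{2}\right) = -42 + 2 S^{2}$)
$-2368 - X{\left(15 - -1 \right)} = -2368 - \left(-42 + 2 \left(15 - -1\right)^{2}\right) = -2368 - \left(-42 + 2 \left(15 + 1\right)^{2}\right) = -2368 - \left(-42 + 2 \cdot 16^{2}\right) = -2368 - \left(-42 + 2 \cdot 256\right) = -2368 - \left(-42 + 512\right) = -2368 - 470 = -2838$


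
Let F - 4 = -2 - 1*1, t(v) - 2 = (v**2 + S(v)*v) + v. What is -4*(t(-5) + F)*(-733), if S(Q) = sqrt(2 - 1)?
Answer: 52776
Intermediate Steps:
S(Q) = 1 (S(Q) = sqrt(1) = 1)
t(v) = 2 + v**2 + 2*v (t(v) = 2 + ((v**2 + 1*v) + v) = 2 + ((v**2 + v) + v) = 2 + ((v + v**2) + v) = 2 + (v**2 + 2*v) = 2 + v**2 + 2*v)
F = 1 (F = 4 + (-2 - 1*1) = 4 + (-2 - 1) = 4 - 3 = 1)
-4*(t(-5) + F)*(-733) = -4*((2 + (-5)**2 + 2*(-5)) + 1)*(-733) = -4*((2 + 25 - 10) + 1)*(-733) = -4*(17 + 1)*(-733) = -4*18*(-733) = -72*(-733) = 52776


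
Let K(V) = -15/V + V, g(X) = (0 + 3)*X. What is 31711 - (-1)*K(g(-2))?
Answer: 63415/2 ≈ 31708.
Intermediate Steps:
g(X) = 3*X
K(V) = V - 15/V (K(V) = -15/V + V = V - 15/V)
31711 - (-1)*K(g(-2)) = 31711 - (-1)*(3*(-2) - 15/(3*(-2))) = 31711 - (-1)*(-6 - 15/(-6)) = 31711 - (-1)*(-6 - 15*(-⅙)) = 31711 - (-1)*(-6 + 5/2) = 31711 - (-1)*(-7)/2 = 31711 - 1*7/2 = 31711 - 7/2 = 63415/2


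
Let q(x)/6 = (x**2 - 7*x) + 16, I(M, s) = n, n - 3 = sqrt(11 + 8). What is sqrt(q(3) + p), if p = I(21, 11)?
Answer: sqrt(27 + sqrt(19)) ≈ 5.5999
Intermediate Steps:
n = 3 + sqrt(19) (n = 3 + sqrt(11 + 8) = 3 + sqrt(19) ≈ 7.3589)
I(M, s) = 3 + sqrt(19)
q(x) = 96 - 42*x + 6*x**2 (q(x) = 6*((x**2 - 7*x) + 16) = 6*(16 + x**2 - 7*x) = 96 - 42*x + 6*x**2)
p = 3 + sqrt(19) ≈ 7.3589
sqrt(q(3) + p) = sqrt((96 - 42*3 + 6*3**2) + (3 + sqrt(19))) = sqrt((96 - 126 + 6*9) + (3 + sqrt(19))) = sqrt((96 - 126 + 54) + (3 + sqrt(19))) = sqrt(24 + (3 + sqrt(19))) = sqrt(27 + sqrt(19))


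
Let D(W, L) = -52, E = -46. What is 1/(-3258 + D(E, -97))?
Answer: -1/3310 ≈ -0.00030211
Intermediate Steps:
1/(-3258 + D(E, -97)) = 1/(-3258 - 52) = 1/(-3310) = -1/3310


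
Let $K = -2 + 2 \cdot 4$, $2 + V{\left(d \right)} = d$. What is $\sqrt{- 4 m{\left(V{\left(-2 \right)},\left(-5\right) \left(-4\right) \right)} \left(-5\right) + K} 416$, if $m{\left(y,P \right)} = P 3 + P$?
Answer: $416 \sqrt{1606} \approx 16671.0$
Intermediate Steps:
$V{\left(d \right)} = -2 + d$
$m{\left(y,P \right)} = 4 P$ ($m{\left(y,P \right)} = 3 P + P = 4 P$)
$K = 6$ ($K = -2 + 8 = 6$)
$\sqrt{- 4 m{\left(V{\left(-2 \right)},\left(-5\right) \left(-4\right) \right)} \left(-5\right) + K} 416 = \sqrt{- 4 \cdot 4 \left(\left(-5\right) \left(-4\right)\right) \left(-5\right) + 6} \cdot 416 = \sqrt{- 4 \cdot 4 \cdot 20 \left(-5\right) + 6} \cdot 416 = \sqrt{\left(-4\right) 80 \left(-5\right) + 6} \cdot 416 = \sqrt{\left(-320\right) \left(-5\right) + 6} \cdot 416 = \sqrt{1600 + 6} \cdot 416 = \sqrt{1606} \cdot 416 = 416 \sqrt{1606}$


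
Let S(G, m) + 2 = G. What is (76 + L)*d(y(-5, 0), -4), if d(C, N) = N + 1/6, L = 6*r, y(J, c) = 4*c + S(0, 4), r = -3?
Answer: -667/3 ≈ -222.33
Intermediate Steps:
S(G, m) = -2 + G
y(J, c) = -2 + 4*c (y(J, c) = 4*c + (-2 + 0) = 4*c - 2 = -2 + 4*c)
L = -18 (L = 6*(-3) = -18)
d(C, N) = 1/6 + N (d(C, N) = N + 1/6 = 1/6 + N)
(76 + L)*d(y(-5, 0), -4) = (76 - 18)*(1/6 - 4) = 58*(-23/6) = -667/3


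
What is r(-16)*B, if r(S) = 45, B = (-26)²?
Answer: 30420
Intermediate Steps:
B = 676
r(-16)*B = 45*676 = 30420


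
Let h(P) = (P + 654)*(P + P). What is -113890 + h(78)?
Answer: 302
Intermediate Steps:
h(P) = 2*P*(654 + P) (h(P) = (654 + P)*(2*P) = 2*P*(654 + P))
-113890 + h(78) = -113890 + 2*78*(654 + 78) = -113890 + 2*78*732 = -113890 + 114192 = 302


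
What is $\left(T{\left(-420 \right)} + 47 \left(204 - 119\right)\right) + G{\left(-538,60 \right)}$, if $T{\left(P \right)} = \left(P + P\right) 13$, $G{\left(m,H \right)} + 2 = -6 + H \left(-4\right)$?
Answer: $-7173$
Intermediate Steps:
$G{\left(m,H \right)} = -8 - 4 H$ ($G{\left(m,H \right)} = -2 + \left(-6 + H \left(-4\right)\right) = -2 - \left(6 + 4 H\right) = -8 - 4 H$)
$T{\left(P \right)} = 26 P$ ($T{\left(P \right)} = 2 P 13 = 26 P$)
$\left(T{\left(-420 \right)} + 47 \left(204 - 119\right)\right) + G{\left(-538,60 \right)} = \left(26 \left(-420\right) + 47 \left(204 - 119\right)\right) - 248 = \left(-10920 + 47 \cdot 85\right) - 248 = \left(-10920 + 3995\right) - 248 = -6925 - 248 = -7173$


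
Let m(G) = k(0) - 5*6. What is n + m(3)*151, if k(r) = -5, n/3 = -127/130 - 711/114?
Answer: -6553702/1235 ≈ -5306.6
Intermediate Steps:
n = -26727/1235 (n = 3*(-127/130 - 711/114) = 3*(-127*1/130 - 711*1/114) = 3*(-127/130 - 237/38) = 3*(-8909/1235) = -26727/1235 ≈ -21.641)
m(G) = -35 (m(G) = -5 - 5*6 = -5 - 30 = -35)
n + m(3)*151 = -26727/1235 - 35*151 = -26727/1235 - 5285 = -6553702/1235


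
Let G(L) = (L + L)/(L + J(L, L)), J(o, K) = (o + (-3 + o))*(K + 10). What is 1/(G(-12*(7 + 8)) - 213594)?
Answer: -2051/438081306 ≈ -4.6818e-6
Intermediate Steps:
J(o, K) = (-3 + 2*o)*(10 + K)
G(L) = 2*L/(-30 + 2*L² + 18*L) (G(L) = (L + L)/(L + (-30 - 3*L + 20*L + 2*L*L)) = (2*L)/(L + (-30 - 3*L + 20*L + 2*L²)) = (2*L)/(L + (-30 + 2*L² + 17*L)) = (2*L)/(-30 + 2*L² + 18*L) = 2*L/(-30 + 2*L² + 18*L))
1/(G(-12*(7 + 8)) - 213594) = 1/((-12*(7 + 8))/(-15 + (-12*(7 + 8))² + 9*(-12*(7 + 8))) - 213594) = 1/((-12*15)/(-15 + (-12*15)² + 9*(-12*15)) - 213594) = 1/(-180/(-15 + (-180)² + 9*(-180)) - 213594) = 1/(-180/(-15 + 32400 - 1620) - 213594) = 1/(-180/30765 - 213594) = 1/(-180*1/30765 - 213594) = 1/(-12/2051 - 213594) = 1/(-438081306/2051) = -2051/438081306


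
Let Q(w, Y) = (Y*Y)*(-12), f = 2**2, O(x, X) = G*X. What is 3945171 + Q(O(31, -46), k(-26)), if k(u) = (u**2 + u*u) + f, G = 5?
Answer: -18119661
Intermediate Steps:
O(x, X) = 5*X
f = 4
k(u) = 4 + 2*u**2 (k(u) = (u**2 + u*u) + 4 = (u**2 + u**2) + 4 = 2*u**2 + 4 = 4 + 2*u**2)
Q(w, Y) = -12*Y**2 (Q(w, Y) = Y**2*(-12) = -12*Y**2)
3945171 + Q(O(31, -46), k(-26)) = 3945171 - 12*(4 + 2*(-26)**2)**2 = 3945171 - 12*(4 + 2*676)**2 = 3945171 - 12*(4 + 1352)**2 = 3945171 - 12*1356**2 = 3945171 - 12*1838736 = 3945171 - 22064832 = -18119661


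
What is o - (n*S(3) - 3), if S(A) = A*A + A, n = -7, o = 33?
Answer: 120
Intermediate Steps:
S(A) = A + A² (S(A) = A² + A = A + A²)
o - (n*S(3) - 3) = 33 - (-21*(1 + 3) - 3) = 33 - (-21*4 - 3) = 33 - (-7*12 - 3) = 33 - (-84 - 3) = 33 - 1*(-87) = 33 + 87 = 120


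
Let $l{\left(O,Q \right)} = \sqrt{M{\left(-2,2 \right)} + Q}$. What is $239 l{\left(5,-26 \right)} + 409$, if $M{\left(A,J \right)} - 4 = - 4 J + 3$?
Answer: $409 + 717 i \sqrt{3} \approx 409.0 + 1241.9 i$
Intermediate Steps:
$M{\left(A,J \right)} = 7 - 4 J$ ($M{\left(A,J \right)} = 4 - \left(-3 + 4 J\right) = 7 - 4 J$)
$l{\left(O,Q \right)} = \sqrt{-1 + Q}$ ($l{\left(O,Q \right)} = \sqrt{\left(7 - 8\right) + Q} = \sqrt{-1 + Q}$)
$239 l{\left(5,-26 \right)} + 409 = 239 \sqrt{-1 - 26} + 409 = 239 \sqrt{-27} + 409 = 239 \cdot 3 i \sqrt{3} + 409 = 717 i \sqrt{3} + 409 = 409 + 717 i \sqrt{3}$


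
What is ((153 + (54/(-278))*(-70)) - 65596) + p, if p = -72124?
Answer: -19119923/139 ≈ -1.3755e+5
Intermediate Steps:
((153 + (54/(-278))*(-70)) - 65596) + p = ((153 + (54/(-278))*(-70)) - 65596) - 72124 = ((153 + (54*(-1/278))*(-70)) - 65596) - 72124 = ((153 - 27/139*(-70)) - 65596) - 72124 = ((153 + 1890/139) - 65596) - 72124 = (23157/139 - 65596) - 72124 = -9094687/139 - 72124 = -19119923/139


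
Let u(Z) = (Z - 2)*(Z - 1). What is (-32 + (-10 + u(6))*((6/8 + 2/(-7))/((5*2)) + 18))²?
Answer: 17280649/784 ≈ 22042.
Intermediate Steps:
u(Z) = (-1 + Z)*(-2 + Z) (u(Z) = (-2 + Z)*(-1 + Z) = (-1 + Z)*(-2 + Z))
(-32 + (-10 + u(6))*((6/8 + 2/(-7))/((5*2)) + 18))² = (-32 + (-10 + (2 + 6² - 3*6))*((6/8 + 2/(-7))/((5*2)) + 18))² = (-32 + (-10 + (2 + 36 - 18))*((6*(⅛) + 2*(-⅐))/10 + 18))² = (-32 + (-10 + 20)*((¾ - 2/7)*(⅒) + 18))² = (-32 + 10*((13/28)*(⅒) + 18))² = (-32 + 10*(13/280 + 18))² = (-32 + 10*(5053/280))² = (-32 + 5053/28)² = (4157/28)² = 17280649/784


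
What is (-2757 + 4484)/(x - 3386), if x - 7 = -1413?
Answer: -1727/4792 ≈ -0.36039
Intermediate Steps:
x = -1406 (x = 7 - 1413 = -1406)
(-2757 + 4484)/(x - 3386) = (-2757 + 4484)/(-1406 - 3386) = 1727/(-4792) = 1727*(-1/4792) = -1727/4792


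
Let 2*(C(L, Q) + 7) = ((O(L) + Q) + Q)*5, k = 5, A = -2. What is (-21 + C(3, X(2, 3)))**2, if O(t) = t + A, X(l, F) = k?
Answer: 1/4 ≈ 0.25000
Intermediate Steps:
X(l, F) = 5
O(t) = -2 + t (O(t) = t - 2 = -2 + t)
C(L, Q) = -12 + 5*Q + 5*L/2 (C(L, Q) = -7 + ((((-2 + L) + Q) + Q)*5)/2 = -7 + (((-2 + L + Q) + Q)*5)/2 = -7 + ((-2 + L + 2*Q)*5)/2 = -7 + (-10 + 5*L + 10*Q)/2 = -7 + (-5 + 5*Q + 5*L/2) = -12 + 5*Q + 5*L/2)
(-21 + C(3, X(2, 3)))**2 = (-21 + (-12 + 5*5 + (5/2)*3))**2 = (-21 + (-12 + 25 + 15/2))**2 = (-21 + 41/2)**2 = (-1/2)**2 = 1/4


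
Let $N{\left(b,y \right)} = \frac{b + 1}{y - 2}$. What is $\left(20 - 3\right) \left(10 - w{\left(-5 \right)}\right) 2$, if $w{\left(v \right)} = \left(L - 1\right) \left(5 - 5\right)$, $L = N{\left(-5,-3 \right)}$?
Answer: $340$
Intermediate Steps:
$N{\left(b,y \right)} = \frac{1 + b}{-2 + y}$
$L = \frac{4}{5}$ ($L = \frac{1 - 5}{-2 - 3} = \frac{1}{-5} \left(-4\right) = \left(- \frac{1}{5}\right) \left(-4\right) = \frac{4}{5} \approx 0.8$)
$w{\left(v \right)} = 0$ ($w{\left(v \right)} = \left(\frac{4}{5} - 1\right) \left(5 - 5\right) = \left(- \frac{1}{5}\right) 0 = 0$)
$\left(20 - 3\right) \left(10 - w{\left(-5 \right)}\right) 2 = \left(20 - 3\right) \left(10 - 0\right) 2 = 17 \left(10 + 0\right) 2 = 17 \cdot 10 \cdot 2 = 170 \cdot 2 = 340$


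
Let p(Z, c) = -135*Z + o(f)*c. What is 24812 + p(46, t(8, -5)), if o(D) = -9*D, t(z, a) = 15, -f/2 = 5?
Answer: 19952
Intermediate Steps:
f = -10 (f = -2*5 = -10)
p(Z, c) = -135*Z + 90*c (p(Z, c) = -135*Z + (-9*(-10))*c = -135*Z + 90*c)
24812 + p(46, t(8, -5)) = 24812 + (-135*46 + 90*15) = 24812 + (-6210 + 1350) = 24812 - 4860 = 19952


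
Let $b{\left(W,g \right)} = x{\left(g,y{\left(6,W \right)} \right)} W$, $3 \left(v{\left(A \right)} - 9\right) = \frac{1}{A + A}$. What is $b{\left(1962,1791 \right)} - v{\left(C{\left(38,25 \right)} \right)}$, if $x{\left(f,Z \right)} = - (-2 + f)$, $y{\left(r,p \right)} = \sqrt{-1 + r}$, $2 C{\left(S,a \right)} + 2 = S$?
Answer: $- \frac{379082917}{108} \approx -3.51 \cdot 10^{6}$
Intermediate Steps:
$C{\left(S,a \right)} = -1 + \frac{S}{2}$
$v{\left(A \right)} = 9 + \frac{1}{6 A}$ ($v{\left(A \right)} = 9 + \frac{1}{3 \left(A + A\right)} = 9 + \frac{1}{3 \cdot 2 A} = 9 + \frac{\frac{1}{2} \frac{1}{A}}{3} = 9 + \frac{1}{6 A}$)
$x{\left(f,Z \right)} = 2 - f$
$b{\left(W,g \right)} = W \left(2 - g\right)$ ($b{\left(W,g \right)} = \left(2 - g\right) W = W \left(2 - g\right)$)
$b{\left(1962,1791 \right)} - v{\left(C{\left(38,25 \right)} \right)} = 1962 \left(2 - 1791\right) - \left(9 + \frac{1}{6 \left(-1 + \frac{1}{2} \cdot 38\right)}\right) = 1962 \left(2 - 1791\right) - \left(9 + \frac{1}{6 \left(-1 + 19\right)}\right) = 1962 \left(-1789\right) - \left(9 + \frac{1}{6 \cdot 18}\right) = -3510018 - \left(9 + \frac{1}{6} \cdot \frac{1}{18}\right) = -3510018 - \left(9 + \frac{1}{108}\right) = -3510018 - \frac{973}{108} = - \frac{379082917}{108}$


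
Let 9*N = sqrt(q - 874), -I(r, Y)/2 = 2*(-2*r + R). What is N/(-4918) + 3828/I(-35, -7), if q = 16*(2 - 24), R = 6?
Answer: -957/76 - I*sqrt(1226)/44262 ≈ -12.592 - 0.00079107*I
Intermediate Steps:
q = -352 (q = 16*(-22) = -352)
I(r, Y) = -24 + 8*r (I(r, Y) = -4*(-2*r + 6) = -4*(6 - 2*r) = -2*(12 - 4*r) = -24 + 8*r)
N = I*sqrt(1226)/9 (N = sqrt(-352 - 874)/9 = sqrt(-1226)/9 = (I*sqrt(1226))/9 = I*sqrt(1226)/9 ≈ 3.8905*I)
N/(-4918) + 3828/I(-35, -7) = (I*sqrt(1226)/9)/(-4918) + 3828/(-24 + 8*(-35)) = (I*sqrt(1226)/9)*(-1/4918) + 3828/(-24 - 280) = -I*sqrt(1226)/44262 + 3828/(-304) = -I*sqrt(1226)/44262 + 3828*(-1/304) = -I*sqrt(1226)/44262 - 957/76 = -957/76 - I*sqrt(1226)/44262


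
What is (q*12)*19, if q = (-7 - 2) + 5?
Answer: -912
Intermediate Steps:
q = -4 (q = -9 + 5 = -4)
(q*12)*19 = -4*12*19 = -48*19 = -912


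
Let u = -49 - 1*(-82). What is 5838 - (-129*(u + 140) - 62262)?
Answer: 90417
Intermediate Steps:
u = 33 (u = -49 + 82 = 33)
5838 - (-129*(u + 140) - 62262) = 5838 - (-129*(33 + 140) - 62262) = 5838 - (-129*173 - 62262) = 5838 - (-22317 - 62262) = 5838 - 1*(-84579) = 5838 + 84579 = 90417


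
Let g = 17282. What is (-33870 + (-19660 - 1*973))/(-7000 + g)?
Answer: -54503/10282 ≈ -5.3008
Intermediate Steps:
(-33870 + (-19660 - 1*973))/(-7000 + g) = (-33870 + (-19660 - 1*973))/(-7000 + 17282) = (-33870 + (-19660 - 973))/10282 = (-33870 - 20633)*(1/10282) = -54503*1/10282 = -54503/10282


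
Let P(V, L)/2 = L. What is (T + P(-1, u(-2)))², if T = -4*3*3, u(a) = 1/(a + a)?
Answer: 5329/4 ≈ 1332.3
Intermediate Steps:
u(a) = 1/(2*a)
P(V, L) = 2*L
T = -36 (T = -12*3 = -36)
(T + P(-1, u(-2)))² = (-36 + 2*((½)/(-2)))² = (-36 + 2*((½)*(-½)))² = (-36 + 2*(-¼))² = (-36 - ½)² = (-73/2)² = 5329/4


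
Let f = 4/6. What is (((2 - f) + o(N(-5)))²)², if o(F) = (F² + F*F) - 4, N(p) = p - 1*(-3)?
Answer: 65536/81 ≈ 809.09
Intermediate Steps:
N(p) = 3 + p (N(p) = p + 3 = 3 + p)
f = ⅔ (f = 4*(⅙) = ⅔ ≈ 0.66667)
o(F) = -4 + 2*F² (o(F) = (F² + F²) - 4 = 2*F² - 4 = -4 + 2*F²)
(((2 - f) + o(N(-5)))²)² = (((2 - 1*⅔) + (-4 + 2*(3 - 5)²))²)² = (((2 - ⅔) + (-4 + 2*(-2)²))²)² = ((4/3 + (-4 + 2*4))²)² = ((4/3 + (-4 + 8))²)² = ((4/3 + 4)²)² = ((16/3)²)² = (256/9)² = 65536/81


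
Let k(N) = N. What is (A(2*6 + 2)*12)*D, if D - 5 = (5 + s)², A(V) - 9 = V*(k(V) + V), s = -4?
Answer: 28872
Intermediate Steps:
A(V) = 9 + 2*V² (A(V) = 9 + V*(V + V) = 9 + V*(2*V) = 9 + 2*V²)
D = 6 (D = 5 + (5 - 4)² = 5 + 1² = 5 + 1 = 6)
(A(2*6 + 2)*12)*D = ((9 + 2*(2*6 + 2)²)*12)*6 = ((9 + 2*(12 + 2)²)*12)*6 = ((9 + 2*14²)*12)*6 = ((9 + 2*196)*12)*6 = ((9 + 392)*12)*6 = (401*12)*6 = 4812*6 = 28872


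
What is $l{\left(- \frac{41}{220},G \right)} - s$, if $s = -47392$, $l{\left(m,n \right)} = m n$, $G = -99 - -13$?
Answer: $\frac{5214883}{110} \approx 47408.0$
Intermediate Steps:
$G = -86$ ($G = -99 + 13 = -86$)
$l{\left(- \frac{41}{220},G \right)} - s = - \frac{41}{220} \left(-86\right) - -47392 = \left(-41\right) \frac{1}{220} \left(-86\right) + 47392 = \left(- \frac{41}{220}\right) \left(-86\right) + 47392 = \frac{1763}{110} + 47392 = \frac{5214883}{110}$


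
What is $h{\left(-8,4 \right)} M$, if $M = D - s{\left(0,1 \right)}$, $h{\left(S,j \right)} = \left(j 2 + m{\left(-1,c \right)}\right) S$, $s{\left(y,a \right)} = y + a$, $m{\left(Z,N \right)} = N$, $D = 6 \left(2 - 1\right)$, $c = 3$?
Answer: $-440$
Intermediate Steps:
$D = 6$ ($D = 6 \cdot 1 = 6$)
$s{\left(y,a \right)} = a + y$
$h{\left(S,j \right)} = S \left(3 + 2 j\right)$ ($h{\left(S,j \right)} = \left(j 2 + 3\right) S = \left(2 j + 3\right) S = \left(3 + 2 j\right) S = S \left(3 + 2 j\right)$)
$M = 5$ ($M = 6 - \left(1 + 0\right) = 6 - 1 = 5$)
$h{\left(-8,4 \right)} M = - 8 \left(3 + 2 \cdot 4\right) 5 = - 8 \left(3 + 8\right) 5 = \left(-8\right) 11 \cdot 5 = \left(-88\right) 5 = -440$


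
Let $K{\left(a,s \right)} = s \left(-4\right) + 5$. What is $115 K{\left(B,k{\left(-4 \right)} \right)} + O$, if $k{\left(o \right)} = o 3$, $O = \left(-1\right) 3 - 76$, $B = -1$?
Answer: $6016$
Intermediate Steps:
$O = -79$ ($O = -3 - 76 = -79$)
$k{\left(o \right)} = 3 o$
$K{\left(a,s \right)} = 5 - 4 s$ ($K{\left(a,s \right)} = - 4 s + 5 = 5 - 4 s$)
$115 K{\left(B,k{\left(-4 \right)} \right)} + O = 115 \left(5 - 4 \cdot 3 \left(-4\right)\right) - 79 = 115 \left(5 - -48\right) - 79 = 115 \left(5 + 48\right) - 79 = 115 \cdot 53 - 79 = 6095 - 79 = 6016$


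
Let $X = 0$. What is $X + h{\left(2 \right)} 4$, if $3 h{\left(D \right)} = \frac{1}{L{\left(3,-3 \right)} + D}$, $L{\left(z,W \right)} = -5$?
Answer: $- \frac{4}{9} \approx -0.44444$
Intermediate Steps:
$h{\left(D \right)} = \frac{1}{3 \left(-5 + D\right)}$
$X + h{\left(2 \right)} 4 = 0 + \frac{1}{3 \left(-5 + 2\right)} 4 = 0 + \frac{1}{3 \left(-3\right)} 4 = 0 + \frac{1}{3} \left(- \frac{1}{3}\right) 4 = 0 - \frac{4}{9} = - \frac{4}{9}$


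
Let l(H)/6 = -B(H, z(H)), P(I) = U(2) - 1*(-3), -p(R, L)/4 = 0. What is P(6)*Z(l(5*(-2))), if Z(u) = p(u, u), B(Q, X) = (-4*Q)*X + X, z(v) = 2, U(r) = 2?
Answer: 0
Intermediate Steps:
B(Q, X) = X - 4*Q*X (B(Q, X) = -4*Q*X + X = X - 4*Q*X)
p(R, L) = 0 (p(R, L) = -4*0 = 0)
P(I) = 5 (P(I) = 2 - 1*(-3) = 2 + 3 = 5)
l(H) = -12 + 48*H (l(H) = 6*(-2*(1 - 4*H)) = 6*(-(2 - 8*H)) = 6*(-2 + 8*H) = -12 + 48*H)
Z(u) = 0
P(6)*Z(l(5*(-2))) = 5*0 = 0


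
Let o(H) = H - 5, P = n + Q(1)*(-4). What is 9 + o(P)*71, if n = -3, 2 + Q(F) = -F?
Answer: 293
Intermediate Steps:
Q(F) = -2 - F
P = 9 (P = -3 + (-2 - 1*1)*(-4) = -3 + (-2 - 1)*(-4) = -3 - 3*(-4) = -3 + 12 = 9)
o(H) = -5 + H
9 + o(P)*71 = 9 + (-5 + 9)*71 = 9 + 4*71 = 9 + 284 = 293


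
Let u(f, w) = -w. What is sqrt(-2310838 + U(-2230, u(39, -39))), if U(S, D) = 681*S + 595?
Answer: I*sqrt(3828873) ≈ 1956.8*I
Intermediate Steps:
U(S, D) = 595 + 681*S
sqrt(-2310838 + U(-2230, u(39, -39))) = sqrt(-2310838 + (595 + 681*(-2230))) = sqrt(-2310838 + (595 - 1518630)) = sqrt(-2310838 - 1518035) = sqrt(-3828873) = I*sqrt(3828873)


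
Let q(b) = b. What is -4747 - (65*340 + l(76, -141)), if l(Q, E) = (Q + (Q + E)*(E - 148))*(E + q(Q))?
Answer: 1199118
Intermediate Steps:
l(Q, E) = (E + Q)*(Q + (-148 + E)*(E + Q)) (l(Q, E) = (Q + (Q + E)*(E - 148))*(E + Q) = (Q + (E + Q)*(-148 + E))*(E + Q) = (Q + (-148 + E)*(E + Q))*(E + Q) = (E + Q)*(Q + (-148 + E)*(E + Q)))
-4747 - (65*340 + l(76, -141)) = -4747 - (65*340 + ((-141)**3 - 148*(-141)**2 - 147*76**2 - 141*76**2 - 295*(-141)*76 + 2*76*(-141)**2)) = -4747 - (22100 + (-2803221 - 148*19881 - 147*5776 - 141*5776 + 3161220 + 2*76*19881)) = -4747 - (22100 + (-2803221 - 2942388 - 849072 - 814416 + 3161220 + 3021912)) = -4747 - (22100 - 1225965) = -4747 - 1*(-1203865) = -4747 + 1203865 = 1199118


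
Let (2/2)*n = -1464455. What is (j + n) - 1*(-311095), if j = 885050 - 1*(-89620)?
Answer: -178690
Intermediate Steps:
n = -1464455
j = 974670 (j = 885050 + 89620 = 974670)
(j + n) - 1*(-311095) = (974670 - 1464455) - 1*(-311095) = -489785 + 311095 = -178690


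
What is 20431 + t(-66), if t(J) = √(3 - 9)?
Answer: 20431 + I*√6 ≈ 20431.0 + 2.4495*I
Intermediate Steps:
t(J) = I*√6 (t(J) = √(-6) = I*√6)
20431 + t(-66) = 20431 + I*√6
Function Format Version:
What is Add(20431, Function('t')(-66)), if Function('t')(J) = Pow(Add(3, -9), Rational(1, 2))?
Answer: Add(20431, Mul(I, Pow(6, Rational(1, 2)))) ≈ Add(20431., Mul(2.4495, I))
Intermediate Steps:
Function('t')(J) = Mul(I, Pow(6, Rational(1, 2))) (Function('t')(J) = Pow(-6, Rational(1, 2)) = Mul(I, Pow(6, Rational(1, 2))))
Add(20431, Function('t')(-66)) = Add(20431, Mul(I, Pow(6, Rational(1, 2))))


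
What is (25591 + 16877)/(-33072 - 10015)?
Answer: -42468/43087 ≈ -0.98563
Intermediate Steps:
(25591 + 16877)/(-33072 - 10015) = 42468/(-43087) = 42468*(-1/43087) = -42468/43087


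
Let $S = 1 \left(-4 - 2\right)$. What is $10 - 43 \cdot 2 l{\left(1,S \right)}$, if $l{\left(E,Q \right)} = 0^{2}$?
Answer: $10$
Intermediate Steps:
$S = -6$ ($S = 1 \left(-6\right) = -6$)
$l{\left(E,Q \right)} = 0$
$10 - 43 \cdot 2 l{\left(1,S \right)} = 10 - 43 \cdot 2 \cdot 0 = 10 - 0 = 10 + 0 = 10$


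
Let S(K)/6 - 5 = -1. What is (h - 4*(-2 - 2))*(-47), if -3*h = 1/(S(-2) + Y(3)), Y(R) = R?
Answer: -60865/81 ≈ -751.42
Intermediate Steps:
S(K) = 24 (S(K) = 30 + 6*(-1) = 30 - 6 = 24)
h = -1/81 (h = -1/(3*(24 + 3)) = -⅓/27 = -⅓*1/27 = -1/81 ≈ -0.012346)
(h - 4*(-2 - 2))*(-47) = (-1/81 - 4*(-2 - 2))*(-47) = (-1/81 - 4*(-4))*(-47) = (-1/81 + 16)*(-47) = (1295/81)*(-47) = -60865/81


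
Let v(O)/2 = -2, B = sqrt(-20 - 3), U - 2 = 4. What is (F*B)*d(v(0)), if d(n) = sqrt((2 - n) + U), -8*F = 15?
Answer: -15*I*sqrt(69)/4 ≈ -31.15*I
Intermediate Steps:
U = 6 (U = 2 + 4 = 6)
B = I*sqrt(23) (B = sqrt(-23) = I*sqrt(23) ≈ 4.7958*I)
F = -15/8 (F = -1/8*15 = -15/8 ≈ -1.8750)
v(O) = -4 (v(O) = 2*(-2) = -4)
d(n) = sqrt(8 - n) (d(n) = sqrt((2 - n) + 6) = sqrt(8 - n))
(F*B)*d(v(0)) = (-15*I*sqrt(23)/8)*sqrt(8 - 1*(-4)) = (-15*I*sqrt(23)/8)*sqrt(8 + 4) = (-15*I*sqrt(23)/8)*sqrt(12) = (-15*I*sqrt(23)/8)*(2*sqrt(3)) = -15*I*sqrt(69)/4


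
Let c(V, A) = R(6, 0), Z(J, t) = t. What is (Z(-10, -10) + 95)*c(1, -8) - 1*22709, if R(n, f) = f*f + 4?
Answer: -22369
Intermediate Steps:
R(n, f) = 4 + f² (R(n, f) = f² + 4 = 4 + f²)
c(V, A) = 4 (c(V, A) = 4 + 0² = 4 + 0 = 4)
(Z(-10, -10) + 95)*c(1, -8) - 1*22709 = (-10 + 95)*4 - 1*22709 = 85*4 - 22709 = 340 - 22709 = -22369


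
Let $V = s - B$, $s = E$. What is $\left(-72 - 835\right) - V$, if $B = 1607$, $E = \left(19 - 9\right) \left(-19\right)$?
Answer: $890$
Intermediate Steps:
$E = -190$ ($E = 10 \left(-19\right) = -190$)
$s = -190$
$V = -1797$ ($V = -190 - 1607 = -1797$)
$\left(-72 - 835\right) - V = \left(-72 - 835\right) - -1797 = -907 + 1797 = 890$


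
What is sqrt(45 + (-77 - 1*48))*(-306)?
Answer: -1224*I*sqrt(5) ≈ -2736.9*I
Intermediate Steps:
sqrt(45 + (-77 - 1*48))*(-306) = sqrt(45 + (-77 - 48))*(-306) = sqrt(45 - 125)*(-306) = sqrt(-80)*(-306) = (4*I*sqrt(5))*(-306) = -1224*I*sqrt(5)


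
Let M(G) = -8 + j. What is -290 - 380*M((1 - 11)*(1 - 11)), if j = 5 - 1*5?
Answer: 2750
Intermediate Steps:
j = 0 (j = 5 - 5 = 0)
M(G) = -8 (M(G) = -8 + 0 = -8)
-290 - 380*M((1 - 11)*(1 - 11)) = -290 - 380*(-8) = -290 + 3040 = 2750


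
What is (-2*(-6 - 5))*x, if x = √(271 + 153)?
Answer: 44*√106 ≈ 453.01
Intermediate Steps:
x = 2*√106 (x = √424 = 2*√106 ≈ 20.591)
(-2*(-6 - 5))*x = (-2*(-6 - 5))*(2*√106) = (-2*(-11))*(2*√106) = 22*(2*√106) = 44*√106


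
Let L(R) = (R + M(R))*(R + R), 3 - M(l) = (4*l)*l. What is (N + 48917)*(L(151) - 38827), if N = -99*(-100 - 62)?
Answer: -1788596138285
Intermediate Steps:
M(l) = 3 - 4*l² (M(l) = 3 - 4*l*l = 3 - 4*l²)
L(R) = 2*R*(3 + R - 4*R²) (L(R) = (R + (3 - 4*R²))*(R + R) = (3 + R - 4*R²)*(2*R) = 2*R*(3 + R - 4*R²))
N = 16038 (N = -99*(-162) = 16038)
(N + 48917)*(L(151) - 38827) = (16038 + 48917)*(2*151*(3 + 151 - 4*151²) - 38827) = 64955*(2*151*(3 + 151 - 4*22801) - 38827) = 64955*(2*151*(3 + 151 - 91204) - 38827) = 64955*(2*151*(-91050) - 38827) = 64955*(-27497100 - 38827) = 64955*(-27535927) = -1788596138285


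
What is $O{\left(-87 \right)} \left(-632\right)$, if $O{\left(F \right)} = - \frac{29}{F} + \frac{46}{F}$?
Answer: $\frac{10744}{87} \approx 123.49$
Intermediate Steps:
$O{\left(F \right)} = \frac{17}{F}$
$O{\left(-87 \right)} \left(-632\right) = \frac{17}{-87} \left(-632\right) = 17 \left(- \frac{1}{87}\right) \left(-632\right) = \left(- \frac{17}{87}\right) \left(-632\right) = \frac{10744}{87}$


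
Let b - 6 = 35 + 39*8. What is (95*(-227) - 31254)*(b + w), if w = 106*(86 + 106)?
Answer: -1093617395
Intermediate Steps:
b = 353 (b = 6 + (35 + 39*8) = 6 + (35 + 312) = 6 + 347 = 353)
w = 20352 (w = 106*192 = 20352)
(95*(-227) - 31254)*(b + w) = (95*(-227) - 31254)*(353 + 20352) = (-21565 - 31254)*20705 = -52819*20705 = -1093617395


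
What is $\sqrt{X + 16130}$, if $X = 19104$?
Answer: $\sqrt{35234} \approx 187.71$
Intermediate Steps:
$\sqrt{X + 16130} = \sqrt{19104 + 16130} = \sqrt{35234}$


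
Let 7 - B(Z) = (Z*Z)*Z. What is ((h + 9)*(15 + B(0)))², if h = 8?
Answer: 139876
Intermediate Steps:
B(Z) = 7 - Z³ (B(Z) = 7 - Z*Z*Z = 7 - Z²*Z = 7 - Z³)
((h + 9)*(15 + B(0)))² = ((8 + 9)*(15 + (7 - 1*0³)))² = (17*(15 + (7 - 1*0)))² = (17*(15 + (7 + 0)))² = (17*(15 + 7))² = (17*22)² = 374² = 139876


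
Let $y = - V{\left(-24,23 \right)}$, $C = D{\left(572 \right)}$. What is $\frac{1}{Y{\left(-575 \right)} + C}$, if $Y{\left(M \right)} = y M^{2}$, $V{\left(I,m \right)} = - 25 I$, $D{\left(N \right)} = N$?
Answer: $- \frac{1}{198374428} \approx -5.041 \cdot 10^{-9}$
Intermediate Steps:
$C = 572$
$y = -600$ ($y = - \left(-25\right) \left(-24\right) = \left(-1\right) 600 = -600$)
$Y{\left(M \right)} = - 600 M^{2}$
$\frac{1}{Y{\left(-575 \right)} + C} = \frac{1}{- 600 \left(-575\right)^{2} + 572} = \frac{1}{\left(-600\right) 330625 + 572} = \frac{1}{-198375000 + 572} = \frac{1}{-198374428} = - \frac{1}{198374428}$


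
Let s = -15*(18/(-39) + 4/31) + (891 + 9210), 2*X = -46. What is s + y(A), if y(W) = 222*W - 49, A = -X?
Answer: 6110684/403 ≈ 15163.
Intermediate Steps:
X = -23 (X = (½)*(-46) = -23)
A = 23 (A = -1*(-23) = 23)
y(W) = -49 + 222*W
s = 4072713/403 (s = -15*(18*(-1/39) + 4*(1/31)) + 10101 = -15*(-6/13 + 4/31) + 10101 = -15*(-134/403) + 10101 = 2010/403 + 10101 = 4072713/403 ≈ 10106.)
s + y(A) = 4072713/403 + (-49 + 222*23) = 4072713/403 + (-49 + 5106) = 4072713/403 + 5057 = 6110684/403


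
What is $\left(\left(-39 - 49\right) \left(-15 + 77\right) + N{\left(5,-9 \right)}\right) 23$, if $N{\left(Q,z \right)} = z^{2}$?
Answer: $-123625$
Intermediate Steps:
$\left(\left(-39 - 49\right) \left(-15 + 77\right) + N{\left(5,-9 \right)}\right) 23 = \left(\left(-39 - 49\right) \left(-15 + 77\right) + \left(-9\right)^{2}\right) 23 = \left(\left(-88\right) 62 + 81\right) 23 = \left(-5456 + 81\right) 23 = \left(-5375\right) 23 = -123625$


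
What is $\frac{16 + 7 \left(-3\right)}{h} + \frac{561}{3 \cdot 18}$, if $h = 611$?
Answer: $\frac{114167}{10998} \approx 10.381$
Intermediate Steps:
$\frac{16 + 7 \left(-3\right)}{h} + \frac{561}{3 \cdot 18} = \frac{16 + 7 \left(-3\right)}{611} + \frac{561}{3 \cdot 18} = \left(16 - 21\right) \frac{1}{611} + \frac{561}{54} = \left(-5\right) \frac{1}{611} + 561 \cdot \frac{1}{54} = - \frac{5}{611} + \frac{187}{18} = \frac{114167}{10998}$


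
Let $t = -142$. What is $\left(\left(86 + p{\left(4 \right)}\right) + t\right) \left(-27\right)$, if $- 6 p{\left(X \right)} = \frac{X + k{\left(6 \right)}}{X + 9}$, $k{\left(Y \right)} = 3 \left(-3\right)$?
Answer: $\frac{39267}{26} \approx 1510.3$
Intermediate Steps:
$k{\left(Y \right)} = -9$
$p{\left(X \right)} = - \frac{-9 + X}{6 \left(9 + X\right)}$ ($p{\left(X \right)} = - \frac{\left(X - 9\right) \frac{1}{X + 9}}{6} = - \frac{\left(-9 + X\right) \frac{1}{9 + X}}{6} = - \frac{\frac{1}{9 + X} \left(-9 + X\right)}{6} = - \frac{-9 + X}{6 \left(9 + X\right)}$)
$\left(\left(86 + p{\left(4 \right)}\right) + t\right) \left(-27\right) = \left(\left(86 + \frac{9 - 4}{6 \left(9 + 4\right)}\right) - 142\right) \left(-27\right) = \left(\left(86 + \frac{9 - 4}{6 \cdot 13}\right) - 142\right) \left(-27\right) = \left(\left(86 + \frac{1}{6} \cdot \frac{1}{13} \cdot 5\right) - 142\right) \left(-27\right) = \left(\left(86 + \frac{5}{78}\right) - 142\right) \left(-27\right) = \left(\frac{6713}{78} - 142\right) \left(-27\right) = \left(- \frac{4363}{78}\right) \left(-27\right) = \frac{39267}{26}$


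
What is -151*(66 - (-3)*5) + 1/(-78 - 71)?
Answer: -1822420/149 ≈ -12231.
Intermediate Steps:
-151*(66 - (-3)*5) + 1/(-78 - 71) = -151*(66 - 1*(-15)) + 1/(-149) = -151*(66 + 15) - 1/149 = -151*81 - 1/149 = -12231 - 1/149 = -1822420/149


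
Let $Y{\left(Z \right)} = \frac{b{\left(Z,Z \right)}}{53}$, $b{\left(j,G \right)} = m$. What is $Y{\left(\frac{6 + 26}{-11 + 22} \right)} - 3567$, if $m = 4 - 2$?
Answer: $- \frac{189049}{53} \approx -3567.0$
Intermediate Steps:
$m = 2$
$b{\left(j,G \right)} = 2$
$Y{\left(Z \right)} = \frac{2}{53}$
$Y{\left(\frac{6 + 26}{-11 + 22} \right)} - 3567 = \frac{2}{53} - 3567 = - \frac{189049}{53}$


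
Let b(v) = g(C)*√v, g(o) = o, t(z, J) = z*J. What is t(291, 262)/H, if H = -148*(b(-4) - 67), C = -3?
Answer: 2554107/334850 - 114363*I/167425 ≈ 7.6276 - 0.68307*I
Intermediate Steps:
t(z, J) = J*z
b(v) = -3*√v
H = 9916 + 888*I (H = -148*(-6*I - 67) = -148*(-67 - 6*I) = 9916 + 888*I ≈ 9916.0 + 888.0*I)
t(291, 262)/H = (262*291)/(9916 + 888*I) = 76242*((9916 - 888*I)/99115600) = 38121*(9916 - 888*I)/49557800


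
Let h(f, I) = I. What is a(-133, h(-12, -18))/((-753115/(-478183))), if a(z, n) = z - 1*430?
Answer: -269217029/753115 ≈ -357.47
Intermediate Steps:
a(z, n) = -430 + z (a(z, n) = z - 430 = -430 + z)
a(-133, h(-12, -18))/((-753115/(-478183))) = (-430 - 133)/((-753115/(-478183))) = -563/((-753115*(-1/478183))) = -563/753115/478183 = -563*478183/753115 = -269217029/753115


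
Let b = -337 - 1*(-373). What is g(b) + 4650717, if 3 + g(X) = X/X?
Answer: 4650715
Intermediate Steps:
b = 36 (b = -337 + 373 = 36)
g(X) = -2 (g(X) = -3 + X/X = -3 + 1 = -2)
g(b) + 4650717 = -2 + 4650717 = 4650715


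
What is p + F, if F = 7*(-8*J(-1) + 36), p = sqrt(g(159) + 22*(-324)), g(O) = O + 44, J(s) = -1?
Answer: 308 + 5*I*sqrt(277) ≈ 308.0 + 83.217*I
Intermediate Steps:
g(O) = 44 + O
p = 5*I*sqrt(277) (p = sqrt((44 + 159) + 22*(-324)) = sqrt(203 - 7128) = sqrt(-6925) = 5*I*sqrt(277) ≈ 83.217*I)
F = 308 (F = 7*(-8*(-1) + 36) = 7*(8 + 36) = 7*44 = 308)
p + F = 5*I*sqrt(277) + 308 = 308 + 5*I*sqrt(277)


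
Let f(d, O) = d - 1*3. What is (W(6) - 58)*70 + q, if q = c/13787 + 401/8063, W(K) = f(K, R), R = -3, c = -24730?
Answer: -428177506253/111164581 ≈ -3851.7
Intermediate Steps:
f(d, O) = -3 + d (f(d, O) = d - 3 = -3 + d)
W(K) = -3 + K
q = -193869403/111164581 (q = -24730/13787 + 401/8063 = -193869403/111164581 ≈ -1.7440)
(W(6) - 58)*70 + q = ((-3 + 6) - 58)*70 - 193869403/111164581 = (3 - 58)*70 - 193869403/111164581 = -55*70 - 193869403/111164581 = -3850 - 193869403/111164581 = -428177506253/111164581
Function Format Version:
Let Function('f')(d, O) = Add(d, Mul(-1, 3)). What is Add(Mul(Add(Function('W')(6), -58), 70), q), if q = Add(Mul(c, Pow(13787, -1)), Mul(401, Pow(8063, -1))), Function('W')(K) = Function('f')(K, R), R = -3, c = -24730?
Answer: Rational(-428177506253, 111164581) ≈ -3851.7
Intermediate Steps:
Function('f')(d, O) = Add(-3, d) (Function('f')(d, O) = Add(d, -3) = Add(-3, d))
Function('W')(K) = Add(-3, K)
q = Rational(-193869403, 111164581) (q = Add(Mul(-24730, Pow(13787, -1)), Mul(401, Pow(8063, -1))) = Add(Mul(-24730, Rational(1, 13787)), Mul(401, Rational(1, 8063))) = Add(Rational(-24730, 13787), Rational(401, 8063)) = Rational(-193869403, 111164581) ≈ -1.7440)
Add(Mul(Add(Function('W')(6), -58), 70), q) = Add(Mul(Add(Add(-3, 6), -58), 70), Rational(-193869403, 111164581)) = Add(Mul(Add(3, -58), 70), Rational(-193869403, 111164581)) = Add(Mul(-55, 70), Rational(-193869403, 111164581)) = Add(-3850, Rational(-193869403, 111164581)) = Rational(-428177506253, 111164581)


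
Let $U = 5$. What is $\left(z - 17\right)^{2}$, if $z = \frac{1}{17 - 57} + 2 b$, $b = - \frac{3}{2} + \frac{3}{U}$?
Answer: $\frac{567009}{1600} \approx 354.38$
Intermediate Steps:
$b = - \frac{9}{10}$ ($b = - \frac{3}{2} + \frac{3}{5} = - \frac{9}{10} \approx -0.9$)
$z = - \frac{73}{40}$ ($z = \frac{1}{17 - 57} + 2 \left(- \frac{9}{10}\right) = \frac{1}{-40} - \frac{9}{5} = - \frac{1}{40} - \frac{9}{5} = - \frac{73}{40} \approx -1.825$)
$\left(z - 17\right)^{2} = \left(- \frac{73}{40} - 17\right)^{2} = \left(- \frac{753}{40}\right)^{2} = \frac{567009}{1600}$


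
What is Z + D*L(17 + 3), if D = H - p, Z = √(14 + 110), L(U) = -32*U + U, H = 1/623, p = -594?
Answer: -229439060/623 + 2*√31 ≈ -3.6827e+5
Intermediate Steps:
H = 1/623 ≈ 0.0016051
L(U) = -31*U
Z = 2*√31 (Z = √124 = 2*√31 ≈ 11.136)
D = 370063/623 (D = 1/623 - 1*(-594) = 1/623 + 594 = 370063/623 ≈ 594.00)
Z + D*L(17 + 3) = 2*√31 + 370063*(-31*(17 + 3))/623 = 2*√31 + 370063*(-31*20)/623 = 2*√31 + (370063/623)*(-620) = 2*√31 - 229439060/623 = -229439060/623 + 2*√31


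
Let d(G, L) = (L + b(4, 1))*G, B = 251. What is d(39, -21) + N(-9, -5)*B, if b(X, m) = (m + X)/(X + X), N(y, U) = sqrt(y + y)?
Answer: -6357/8 + 753*I*sqrt(2) ≈ -794.63 + 1064.9*I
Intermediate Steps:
N(y, U) = sqrt(2)*sqrt(y) (N(y, U) = sqrt(2*y) = sqrt(2)*sqrt(y))
b(X, m) = (X + m)/(2*X) (b(X, m) = (X + m)/((2*X)) = (X + m)*(1/(2*X)) = (X + m)/(2*X))
d(G, L) = G*(5/8 + L) (d(G, L) = (L + (1/2)*(4 + 1)/4)*G = (L + (1/2)*(1/4)*5)*G = (L + 5/8)*G = (5/8 + L)*G = G*(5/8 + L))
d(39, -21) + N(-9, -5)*B = (1/8)*39*(5 + 8*(-21)) + (sqrt(2)*sqrt(-9))*251 = (1/8)*39*(5 - 168) + (sqrt(2)*(3*I))*251 = (1/8)*39*(-163) + (3*I*sqrt(2))*251 = -6357/8 + 753*I*sqrt(2)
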